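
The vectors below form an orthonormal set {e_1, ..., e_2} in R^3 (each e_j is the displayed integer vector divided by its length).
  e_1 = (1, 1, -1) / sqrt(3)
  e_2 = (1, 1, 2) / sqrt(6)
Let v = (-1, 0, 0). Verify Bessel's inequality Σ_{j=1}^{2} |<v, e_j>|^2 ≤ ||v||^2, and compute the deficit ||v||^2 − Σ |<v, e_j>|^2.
Σ |<v, e_j>|^2 = 1/2; ||v||^2 = 1; deficit = 1/2

Write each e_j = u_j / sqrt(<u_j, u_j>) where u_j is the displayed integer vector. Then <v, e_j> = <v, u_j> / sqrt(<u_j, u_j>), so |<v, e_j>|^2 = <v, u_j>^2 / <u_j, u_j>.
Coefficients: <v, e_1> = -1/sqrt(3), <v, e_2> = -1/sqrt(6).
Square and sum: Σ |<v, e_j>|^2 = 1/2.
Compute ||v||^2 = v·v = 1.
Deficit = 1 − 1/2 = 1/2 ≥ 0, confirming Bessel's inequality. (The deficit equals ||v − Σ <v,e_j> e_j||^2, the squared distance from v to span{e_j}.)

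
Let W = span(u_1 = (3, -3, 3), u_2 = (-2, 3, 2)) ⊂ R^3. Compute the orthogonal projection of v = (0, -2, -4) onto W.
proj_W(v) = (10/21, -34/21, -86/21)

Set up U = [u_1 | ... | u_2] ∈ R^(3×2). The projector onto W = col(U) is P = U (U^T U)^(-1) U^T.
Compute U^T U =
  [27, -9]
  [-9, 17],
and U^T v = (-6, -14).
Solve U^T U · c = U^T v for the coefficients: c = (-38/63, -8/7). The projection is proj_W(v) = U c.
Check: (v - proj_W(v)) · u_1 = 0  (should be 0).
Check: (v - proj_W(v)) · u_2 = 0  (should be 0).
Result: proj_W(v) = (10/21, -34/21, -86/21).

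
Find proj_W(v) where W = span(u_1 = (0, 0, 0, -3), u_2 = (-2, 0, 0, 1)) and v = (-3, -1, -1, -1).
proj_W(v) = (-3, 0, 0, -1)

Set up U = [u_1 | ... | u_2] ∈ R^(4×2). The projector onto W = col(U) is P = U (U^T U)^(-1) U^T.
Compute U^T U =
  [9, -3]
  [-3, 5],
and U^T v = (3, 5).
Solve U^T U · c = U^T v for the coefficients: c = (5/6, 3/2). The projection is proj_W(v) = U c.
Check: (v - proj_W(v)) · u_1 = 0  (should be 0).
Check: (v - proj_W(v)) · u_2 = 0  (should be 0).
Result: proj_W(v) = (-3, 0, 0, -1).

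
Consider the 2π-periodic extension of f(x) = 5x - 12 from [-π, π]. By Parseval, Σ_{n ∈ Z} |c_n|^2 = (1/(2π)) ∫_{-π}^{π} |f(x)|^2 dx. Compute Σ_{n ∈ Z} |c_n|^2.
Σ |c_n|^2 = 25π^2/3 + 144

Expand and integrate term by term over [-π, π]:
  ∫ (5x)^2 dx = 25·(2π^3/3); ∫ 2·5·(-12)·x dx = 0 (odd integrand); ∫ (-12)^2 dx = 144·2π.
So (1/(2π)) ∫_{-π}^{π} (5x - 12)^2 dx = 25π^2/3 + 144 = 25π^2/3 + 144.
Parseval ⇒ Σ |c_n|^2 = 25π^2/3 + 144.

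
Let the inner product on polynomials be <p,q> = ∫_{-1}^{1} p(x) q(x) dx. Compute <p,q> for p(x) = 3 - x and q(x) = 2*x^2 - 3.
<p,q> = -14

Expand the product: p(x)·q(x) = -2*x^3 + 6*x^2 + 3*x - 9.
∫_{-1}^{1} of each monomial x^k gives [2/(k+1) if k even, 0 if k odd]. Integrating term-by-term (or equivalently evaluating the antiderivative F(x) = -x^4/2 + 2*x^3 + 3*x^2/2 - 9*x at the endpoints):
  F(1) − F(−1) = -6 − (8) = -14.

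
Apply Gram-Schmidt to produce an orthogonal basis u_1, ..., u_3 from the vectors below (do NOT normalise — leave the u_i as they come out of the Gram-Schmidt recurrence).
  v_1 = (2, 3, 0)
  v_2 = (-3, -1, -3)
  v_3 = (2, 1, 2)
Orthogonal basis:
  u_1 = (2, 3, 0)
  u_2 = (-21/13, 14/13, -3)
  u_3 = (-9/83, 6/83, 7/83)

Apply the Gram-Schmidt recurrence
  u_1 = v_1
  u_i = v_i − Σ_{j<i} ((v_i · u_j) / (u_j · u_j)) · u_j.

Step by step this gives:
  u_1 = (2, 3, 0)
  u_2 = (-21/13, 14/13, -3)
  u_3 = (-9/83, 6/83, 7/83)

Orthogonality check:
  u_2 · u_1 = 0 (should be 0)
  u_3 · u_1 = 0 (should be 0)
  u_3 · u_2 = 0 (should be 0)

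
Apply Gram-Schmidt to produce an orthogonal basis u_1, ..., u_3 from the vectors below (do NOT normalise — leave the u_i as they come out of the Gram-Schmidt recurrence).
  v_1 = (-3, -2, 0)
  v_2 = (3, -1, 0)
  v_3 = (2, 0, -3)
Orthogonal basis:
  u_1 = (-3, -2, 0)
  u_2 = (18/13, -27/13, 0)
  u_3 = (0, 0, -3)

Apply the Gram-Schmidt recurrence
  u_1 = v_1
  u_i = v_i − Σ_{j<i} ((v_i · u_j) / (u_j · u_j)) · u_j.

Step by step this gives:
  u_1 = (-3, -2, 0)
  u_2 = (18/13, -27/13, 0)
  u_3 = (0, 0, -3)

Orthogonality check:
  u_2 · u_1 = 0 (should be 0)
  u_3 · u_1 = 0 (should be 0)
  u_3 · u_2 = 0 (should be 0)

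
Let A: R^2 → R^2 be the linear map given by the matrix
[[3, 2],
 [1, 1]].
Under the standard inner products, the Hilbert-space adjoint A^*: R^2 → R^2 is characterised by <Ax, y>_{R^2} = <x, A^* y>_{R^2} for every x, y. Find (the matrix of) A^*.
A^* = A^T =
[[3, 1],
 [2, 1]]

For real matrices with standard dot products, the defining identity <Ax, y> = <x, A^* y> gives (Ax)^T y = x^T (A^*) y, i.e. x^T A^T y = x^T (A^*) y. Since this holds for all x, y, we must have A^* = A^T. Therefore
A^* =
[[3, 1],
 [2, 1]].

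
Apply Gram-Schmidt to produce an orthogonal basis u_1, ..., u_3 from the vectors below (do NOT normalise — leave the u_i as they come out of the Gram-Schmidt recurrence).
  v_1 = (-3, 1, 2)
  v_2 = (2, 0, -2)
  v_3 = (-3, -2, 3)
Orthogonal basis:
  u_1 = (-3, 1, 2)
  u_2 = (-1/7, 5/7, -4/7)
  u_3 = (-2/3, -2/3, -2/3)

Apply the Gram-Schmidt recurrence
  u_1 = v_1
  u_i = v_i − Σ_{j<i} ((v_i · u_j) / (u_j · u_j)) · u_j.

Step by step this gives:
  u_1 = (-3, 1, 2)
  u_2 = (-1/7, 5/7, -4/7)
  u_3 = (-2/3, -2/3, -2/3)

Orthogonality check:
  u_2 · u_1 = 0 (should be 0)
  u_3 · u_1 = 0 (should be 0)
  u_3 · u_2 = 0 (should be 0)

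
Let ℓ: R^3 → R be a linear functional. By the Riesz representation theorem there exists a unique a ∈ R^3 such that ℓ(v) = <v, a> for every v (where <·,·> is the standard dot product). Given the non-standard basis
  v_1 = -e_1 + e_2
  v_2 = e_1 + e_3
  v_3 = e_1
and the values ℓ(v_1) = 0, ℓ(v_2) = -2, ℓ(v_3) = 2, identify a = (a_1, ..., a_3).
a = (2, 2, -4)

Write a = (a_1, ..., a_3) in the standard basis. For each basis vector v_i, ℓ(v_i) = <v_i, a> is a linear equation in the a_j's. Collect the n equations into a matrix system V a = ℓ, where row i of V is v_i (expressed in the standard basis). Since V is invertible (lower-triangular with 1s on the diagonal, up to permutation), solve by back-substitution:
  V =
[[-1, 1, 0],
 [1, 0, 1],
 [1, 0, 0]]
  V a = (0, -2, 2)
Solving gives a = (2, 2, -4).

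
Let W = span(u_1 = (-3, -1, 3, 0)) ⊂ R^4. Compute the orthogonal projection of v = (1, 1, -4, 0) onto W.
proj_W(v) = (48/19, 16/19, -48/19, 0)

Set up U = [u_1 | ... | u_1] ∈ R^(4×1). The projector onto W = col(U) is P = U (U^T U)^(-1) U^T.
Compute U^T U =
  [19],
and U^T v = (-16).
Solve U^T U · c = U^T v for the coefficients: c = (-16/19). The projection is proj_W(v) = U c.
Check: (v - proj_W(v)) · u_1 = 0  (should be 0).
Result: proj_W(v) = (48/19, 16/19, -48/19, 0).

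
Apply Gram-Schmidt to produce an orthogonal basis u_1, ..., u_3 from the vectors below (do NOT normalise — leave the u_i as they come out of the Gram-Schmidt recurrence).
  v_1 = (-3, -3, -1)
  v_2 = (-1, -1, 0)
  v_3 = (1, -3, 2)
Orthogonal basis:
  u_1 = (-3, -3, -1)
  u_2 = (-1/19, -1/19, 6/19)
  u_3 = (2, -2, 0)

Apply the Gram-Schmidt recurrence
  u_1 = v_1
  u_i = v_i − Σ_{j<i} ((v_i · u_j) / (u_j · u_j)) · u_j.

Step by step this gives:
  u_1 = (-3, -3, -1)
  u_2 = (-1/19, -1/19, 6/19)
  u_3 = (2, -2, 0)

Orthogonality check:
  u_2 · u_1 = 0 (should be 0)
  u_3 · u_1 = 0 (should be 0)
  u_3 · u_2 = 0 (should be 0)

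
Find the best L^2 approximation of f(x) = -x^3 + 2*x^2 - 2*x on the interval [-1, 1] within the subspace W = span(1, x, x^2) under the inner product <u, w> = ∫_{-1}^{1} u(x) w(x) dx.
g(x) = 2*x^2 - 13*x/5

The best approximation g ∈ W is the orthogonal projection of f onto W. Writing g = a_0 + a_1 x + a_2 x^2, the coefficients solve the normal equations G · a = b where
  G_{ij} = <φ_i, φ_j> and b_i = <f, φ_i>, with φ_0 = 1, φ_1 = x, φ_2 = x^2.
G =
  [2, 0, 2/3]
  [0, 2/3, 0]
  [2/3, 0, 2/5],
b = (4/3, -26/15, 4/5).
Solving gives a_0 = 0, a_1 = -13/5, a_2 = 2, so
  g(x) = 2*x^2 - 13*x/5.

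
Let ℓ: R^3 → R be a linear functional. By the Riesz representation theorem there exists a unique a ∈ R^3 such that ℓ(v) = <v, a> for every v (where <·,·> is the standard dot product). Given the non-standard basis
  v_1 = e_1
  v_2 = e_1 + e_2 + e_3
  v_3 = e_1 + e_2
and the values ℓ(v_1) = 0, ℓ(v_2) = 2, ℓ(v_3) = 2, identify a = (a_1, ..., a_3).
a = (0, 2, 0)

Write a = (a_1, ..., a_3) in the standard basis. For each basis vector v_i, ℓ(v_i) = <v_i, a> is a linear equation in the a_j's. Collect the n equations into a matrix system V a = ℓ, where row i of V is v_i (expressed in the standard basis). Since V is invertible (lower-triangular with 1s on the diagonal, up to permutation), solve by back-substitution:
  V =
[[1, 0, 0],
 [1, 1, 1],
 [1, 1, 0]]
  V a = (0, 2, 2)
Solving gives a = (0, 2, 0).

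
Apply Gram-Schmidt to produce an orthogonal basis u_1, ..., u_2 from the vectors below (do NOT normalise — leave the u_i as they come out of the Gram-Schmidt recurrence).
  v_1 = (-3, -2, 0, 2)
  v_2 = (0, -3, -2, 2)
Orthogonal basis:
  u_1 = (-3, -2, 0, 2)
  u_2 = (30/17, -31/17, -2, 14/17)

Apply the Gram-Schmidt recurrence
  u_1 = v_1
  u_i = v_i − Σ_{j<i} ((v_i · u_j) / (u_j · u_j)) · u_j.

Step by step this gives:
  u_1 = (-3, -2, 0, 2)
  u_2 = (30/17, -31/17, -2, 14/17)

Orthogonality check:
  u_2 · u_1 = 0 (should be 0)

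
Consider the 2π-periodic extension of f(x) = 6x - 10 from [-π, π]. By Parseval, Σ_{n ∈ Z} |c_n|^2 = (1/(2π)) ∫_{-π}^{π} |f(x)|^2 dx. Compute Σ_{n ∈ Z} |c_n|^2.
Σ |c_n|^2 = 12π^2 + 100

Expand and integrate term by term over [-π, π]:
  ∫ (6x)^2 dx = 36·(2π^3/3); ∫ 2·6·(-10)·x dx = 0 (odd integrand); ∫ (-10)^2 dx = 100·2π.
So (1/(2π)) ∫_{-π}^{π} (6x - 10)^2 dx = 36π^2/3 + 100 = 12π^2 + 100.
Parseval ⇒ Σ |c_n|^2 = 12π^2 + 100.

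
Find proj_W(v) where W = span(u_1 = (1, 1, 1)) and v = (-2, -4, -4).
proj_W(v) = (-10/3, -10/3, -10/3)

Set up U = [u_1 | ... | u_1] ∈ R^(3×1). The projector onto W = col(U) is P = U (U^T U)^(-1) U^T.
Compute U^T U =
  [3],
and U^T v = (-10).
Solve U^T U · c = U^T v for the coefficients: c = (-10/3). The projection is proj_W(v) = U c.
Check: (v - proj_W(v)) · u_1 = 0  (should be 0).
Result: proj_W(v) = (-10/3, -10/3, -10/3).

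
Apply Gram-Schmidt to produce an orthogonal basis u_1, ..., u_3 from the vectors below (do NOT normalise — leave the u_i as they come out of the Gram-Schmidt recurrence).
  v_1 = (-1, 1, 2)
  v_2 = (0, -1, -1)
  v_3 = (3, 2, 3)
Orthogonal basis:
  u_1 = (-1, 1, 2)
  u_2 = (-1/2, -1/2, 0)
  u_3 = (4/3, -4/3, 4/3)

Apply the Gram-Schmidt recurrence
  u_1 = v_1
  u_i = v_i − Σ_{j<i} ((v_i · u_j) / (u_j · u_j)) · u_j.

Step by step this gives:
  u_1 = (-1, 1, 2)
  u_2 = (-1/2, -1/2, 0)
  u_3 = (4/3, -4/3, 4/3)

Orthogonality check:
  u_2 · u_1 = 0 (should be 0)
  u_3 · u_1 = 0 (should be 0)
  u_3 · u_2 = 0 (should be 0)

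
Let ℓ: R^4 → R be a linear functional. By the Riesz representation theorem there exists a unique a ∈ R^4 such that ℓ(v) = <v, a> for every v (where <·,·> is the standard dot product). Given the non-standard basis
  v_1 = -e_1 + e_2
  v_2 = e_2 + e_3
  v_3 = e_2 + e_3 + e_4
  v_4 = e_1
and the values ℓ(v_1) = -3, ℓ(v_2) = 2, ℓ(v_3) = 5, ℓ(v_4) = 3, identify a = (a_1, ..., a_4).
a = (3, 0, 2, 3)

Write a = (a_1, ..., a_4) in the standard basis. For each basis vector v_i, ℓ(v_i) = <v_i, a> is a linear equation in the a_j's. Collect the n equations into a matrix system V a = ℓ, where row i of V is v_i (expressed in the standard basis). Since V is invertible (lower-triangular with 1s on the diagonal, up to permutation), solve by back-substitution:
  V =
[[-1, 1, 0, 0],
 [0, 1, 1, 0],
 [0, 1, 1, 1],
 [1, 0, 0, 0]]
  V a = (-3, 2, 5, 3)
Solving gives a = (3, 0, 2, 3).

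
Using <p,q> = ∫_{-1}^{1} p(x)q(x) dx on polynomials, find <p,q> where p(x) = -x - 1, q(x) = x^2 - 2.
<p,q> = 10/3

Expand the product: p(x)·q(x) = -x^3 - x^2 + 2*x + 2.
∫_{-1}^{1} of each monomial x^k gives [2/(k+1) if k even, 0 if k odd]. Integrating term-by-term (or equivalently evaluating the antiderivative F(x) = -x^4/4 - x^3/3 + x^2 + 2*x at the endpoints):
  F(1) − F(−1) = 29/12 − (-11/12) = 10/3.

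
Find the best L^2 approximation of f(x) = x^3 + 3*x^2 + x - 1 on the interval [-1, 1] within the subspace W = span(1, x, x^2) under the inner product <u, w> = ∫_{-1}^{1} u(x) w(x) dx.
g(x) = 3*x^2 + 8*x/5 - 1

The best approximation g ∈ W is the orthogonal projection of f onto W. Writing g = a_0 + a_1 x + a_2 x^2, the coefficients solve the normal equations G · a = b where
  G_{ij} = <φ_i, φ_j> and b_i = <f, φ_i>, with φ_0 = 1, φ_1 = x, φ_2 = x^2.
G =
  [2, 0, 2/3]
  [0, 2/3, 0]
  [2/3, 0, 2/5],
b = (0, 16/15, 8/15).
Solving gives a_0 = -1, a_1 = 8/5, a_2 = 3, so
  g(x) = 3*x^2 + 8*x/5 - 1.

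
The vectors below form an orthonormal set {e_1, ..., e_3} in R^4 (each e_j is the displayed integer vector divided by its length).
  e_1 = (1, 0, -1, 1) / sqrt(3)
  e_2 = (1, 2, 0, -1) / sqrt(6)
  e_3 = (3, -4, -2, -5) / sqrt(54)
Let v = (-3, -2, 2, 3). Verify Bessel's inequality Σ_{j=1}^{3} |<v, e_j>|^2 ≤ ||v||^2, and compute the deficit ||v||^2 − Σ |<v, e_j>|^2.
Σ |<v, e_j>|^2 = 686/27; ||v||^2 = 26; deficit = 16/27

Write each e_j = u_j / sqrt(<u_j, u_j>) where u_j is the displayed integer vector. Then <v, e_j> = <v, u_j> / sqrt(<u_j, u_j>), so |<v, e_j>|^2 = <v, u_j>^2 / <u_j, u_j>.
Coefficients: <v, e_1> = -2/sqrt(3), <v, e_2> = -10/sqrt(6), <v, e_3> = -20/sqrt(54).
Square and sum: Σ |<v, e_j>|^2 = 686/27.
Compute ||v||^2 = v·v = 26.
Deficit = 26 − 686/27 = 16/27 ≥ 0, confirming Bessel's inequality. (The deficit equals ||v − Σ <v,e_j> e_j||^2, the squared distance from v to span{e_j}.)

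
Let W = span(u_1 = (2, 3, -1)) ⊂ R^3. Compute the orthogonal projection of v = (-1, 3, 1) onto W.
proj_W(v) = (6/7, 9/7, -3/7)

Set up U = [u_1 | ... | u_1] ∈ R^(3×1). The projector onto W = col(U) is P = U (U^T U)^(-1) U^T.
Compute U^T U =
  [14],
and U^T v = (6).
Solve U^T U · c = U^T v for the coefficients: c = (3/7). The projection is proj_W(v) = U c.
Check: (v - proj_W(v)) · u_1 = 0  (should be 0).
Result: proj_W(v) = (6/7, 9/7, -3/7).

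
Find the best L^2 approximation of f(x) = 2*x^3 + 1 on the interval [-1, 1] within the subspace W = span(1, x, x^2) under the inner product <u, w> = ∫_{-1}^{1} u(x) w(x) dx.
g(x) = 6*x/5 + 1

The best approximation g ∈ W is the orthogonal projection of f onto W. Writing g = a_0 + a_1 x + a_2 x^2, the coefficients solve the normal equations G · a = b where
  G_{ij} = <φ_i, φ_j> and b_i = <f, φ_i>, with φ_0 = 1, φ_1 = x, φ_2 = x^2.
G =
  [2, 0, 2/3]
  [0, 2/3, 0]
  [2/3, 0, 2/5],
b = (2, 4/5, 2/3).
Solving gives a_0 = 1, a_1 = 6/5, a_2 = 0, so
  g(x) = 6*x/5 + 1.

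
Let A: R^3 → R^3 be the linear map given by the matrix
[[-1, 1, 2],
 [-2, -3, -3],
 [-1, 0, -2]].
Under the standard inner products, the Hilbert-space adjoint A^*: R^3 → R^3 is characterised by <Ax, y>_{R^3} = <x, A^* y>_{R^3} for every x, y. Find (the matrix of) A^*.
A^* = A^T =
[[-1, -2, -1],
 [1, -3, 0],
 [2, -3, -2]]

For real matrices with standard dot products, the defining identity <Ax, y> = <x, A^* y> gives (Ax)^T y = x^T (A^*) y, i.e. x^T A^T y = x^T (A^*) y. Since this holds for all x, y, we must have A^* = A^T. Therefore
A^* =
[[-1, -2, -1],
 [1, -3, 0],
 [2, -3, -2]].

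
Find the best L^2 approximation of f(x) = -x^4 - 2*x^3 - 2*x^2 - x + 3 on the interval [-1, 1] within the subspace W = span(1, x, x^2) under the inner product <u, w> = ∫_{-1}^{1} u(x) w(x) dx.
g(x) = -20*x^2/7 - 11*x/5 + 108/35

The best approximation g ∈ W is the orthogonal projection of f onto W. Writing g = a_0 + a_1 x + a_2 x^2, the coefficients solve the normal equations G · a = b where
  G_{ij} = <φ_i, φ_j> and b_i = <f, φ_i>, with φ_0 = 1, φ_1 = x, φ_2 = x^2.
G =
  [2, 0, 2/3]
  [0, 2/3, 0]
  [2/3, 0, 2/5],
b = (64/15, -22/15, 32/35).
Solving gives a_0 = 108/35, a_1 = -11/5, a_2 = -20/7, so
  g(x) = -20*x^2/7 - 11*x/5 + 108/35.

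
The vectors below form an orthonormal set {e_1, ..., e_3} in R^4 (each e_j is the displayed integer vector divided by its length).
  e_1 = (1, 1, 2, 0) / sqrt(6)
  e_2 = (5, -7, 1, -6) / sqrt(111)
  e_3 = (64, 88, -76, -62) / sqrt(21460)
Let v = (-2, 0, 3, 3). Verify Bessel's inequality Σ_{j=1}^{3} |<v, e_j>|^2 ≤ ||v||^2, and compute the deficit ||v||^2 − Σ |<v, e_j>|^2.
Σ |<v, e_j>|^2 = 3188/145; ||v||^2 = 22; deficit = 2/145

Write each e_j = u_j / sqrt(<u_j, u_j>) where u_j is the displayed integer vector. Then <v, e_j> = <v, u_j> / sqrt(<u_j, u_j>), so |<v, e_j>|^2 = <v, u_j>^2 / <u_j, u_j>.
Coefficients: <v, e_1> = 4/sqrt(6), <v, e_2> = -25/sqrt(111), <v, e_3> = -542/sqrt(21460).
Square and sum: Σ |<v, e_j>|^2 = 3188/145.
Compute ||v||^2 = v·v = 22.
Deficit = 22 − 3188/145 = 2/145 ≥ 0, confirming Bessel's inequality. (The deficit equals ||v − Σ <v,e_j> e_j||^2, the squared distance from v to span{e_j}.)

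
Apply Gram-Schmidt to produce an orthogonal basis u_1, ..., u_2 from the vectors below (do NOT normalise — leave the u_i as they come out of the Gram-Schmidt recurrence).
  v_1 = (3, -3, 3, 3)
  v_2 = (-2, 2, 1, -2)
Orthogonal basis:
  u_1 = (3, -3, 3, 3)
  u_2 = (-3/4, 3/4, 9/4, -3/4)

Apply the Gram-Schmidt recurrence
  u_1 = v_1
  u_i = v_i − Σ_{j<i} ((v_i · u_j) / (u_j · u_j)) · u_j.

Step by step this gives:
  u_1 = (3, -3, 3, 3)
  u_2 = (-3/4, 3/4, 9/4, -3/4)

Orthogonality check:
  u_2 · u_1 = 0 (should be 0)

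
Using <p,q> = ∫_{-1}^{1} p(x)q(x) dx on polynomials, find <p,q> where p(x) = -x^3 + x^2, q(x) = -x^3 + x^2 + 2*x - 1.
<p,q> = -82/105

Expand the product: p(x)·q(x) = x^6 - 2*x^5 - x^4 + 3*x^3 - x^2.
∫_{-1}^{1} of each monomial x^k gives [2/(k+1) if k even, 0 if k odd]. Integrating term-by-term (or equivalently evaluating the antiderivative F(x) = x^7/7 - x^6/3 - x^5/5 + 3*x^4/4 - x^3/3 at the endpoints):
  F(1) − F(−1) = 11/420 − (113/140) = -82/105.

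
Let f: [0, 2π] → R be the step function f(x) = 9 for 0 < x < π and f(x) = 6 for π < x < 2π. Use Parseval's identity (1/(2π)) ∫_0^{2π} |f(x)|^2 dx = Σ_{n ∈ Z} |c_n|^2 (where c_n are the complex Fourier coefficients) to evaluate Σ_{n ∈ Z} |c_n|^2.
Σ |c_n|^2 = 117/2

Parseval equates the L^2 energy of f (normalised by 1/(2π)) with the ℓ^2 sum of its Fourier coefficients: (1/(2π)) ∫_0^{2π} |f|^2 = Σ |c_n|^2.
Compute the left side: (1/(2π)) [∫_0^π 9^2 dx + ∫_π^{2π} 6^2 dx] = (1/(2π)) · (81π + 36π) = (81 + 36)/2 = 117/2.
So Σ_{n ∈ Z} |c_n|^2 = 117/2.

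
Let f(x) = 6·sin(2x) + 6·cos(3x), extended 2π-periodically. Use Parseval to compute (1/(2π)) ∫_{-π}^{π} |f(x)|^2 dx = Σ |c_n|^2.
Σ |c_n|^2 = 36

Expand |f|^2 and use orthogonality of {sin(nx), cos(mx)} on [-π, π]:
  ∫_{-π}^{π} sin(nx)^2 dx = π, ∫ cos(mx)^2 dx = π, and cross terms integrate to 0.
So ∫_{-π}^{π} f(x)^2 dx = 6^2 · π + 6^2 · π = (36 + 36)π.
Divide by 2π: (36 + 36)/2 = 36.
By Parseval, this equals Σ |c_n|^2.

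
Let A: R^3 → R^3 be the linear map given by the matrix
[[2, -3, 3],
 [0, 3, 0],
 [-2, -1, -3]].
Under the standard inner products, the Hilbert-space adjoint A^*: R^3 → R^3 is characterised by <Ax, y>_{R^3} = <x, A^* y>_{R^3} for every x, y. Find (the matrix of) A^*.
A^* = A^T =
[[2, 0, -2],
 [-3, 3, -1],
 [3, 0, -3]]

For real matrices with standard dot products, the defining identity <Ax, y> = <x, A^* y> gives (Ax)^T y = x^T (A^*) y, i.e. x^T A^T y = x^T (A^*) y. Since this holds for all x, y, we must have A^* = A^T. Therefore
A^* =
[[2, 0, -2],
 [-3, 3, -1],
 [3, 0, -3]].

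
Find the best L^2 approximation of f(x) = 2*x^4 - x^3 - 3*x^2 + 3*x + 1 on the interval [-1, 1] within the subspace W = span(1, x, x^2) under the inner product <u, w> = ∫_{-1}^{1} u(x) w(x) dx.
g(x) = -9*x^2/7 + 12*x/5 + 29/35

The best approximation g ∈ W is the orthogonal projection of f onto W. Writing g = a_0 + a_1 x + a_2 x^2, the coefficients solve the normal equations G · a = b where
  G_{ij} = <φ_i, φ_j> and b_i = <f, φ_i>, with φ_0 = 1, φ_1 = x, φ_2 = x^2.
G =
  [2, 0, 2/3]
  [0, 2/3, 0]
  [2/3, 0, 2/5],
b = (4/5, 8/5, 4/105).
Solving gives a_0 = 29/35, a_1 = 12/5, a_2 = -9/7, so
  g(x) = -9*x^2/7 + 12*x/5 + 29/35.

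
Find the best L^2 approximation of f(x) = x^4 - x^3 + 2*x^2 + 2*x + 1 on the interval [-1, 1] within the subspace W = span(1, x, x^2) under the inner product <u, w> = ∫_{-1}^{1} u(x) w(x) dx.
g(x) = 20*x^2/7 + 7*x/5 + 32/35

The best approximation g ∈ W is the orthogonal projection of f onto W. Writing g = a_0 + a_1 x + a_2 x^2, the coefficients solve the normal equations G · a = b where
  G_{ij} = <φ_i, φ_j> and b_i = <f, φ_i>, with φ_0 = 1, φ_1 = x, φ_2 = x^2.
G =
  [2, 0, 2/3]
  [0, 2/3, 0]
  [2/3, 0, 2/5],
b = (56/15, 14/15, 184/105).
Solving gives a_0 = 32/35, a_1 = 7/5, a_2 = 20/7, so
  g(x) = 20*x^2/7 + 7*x/5 + 32/35.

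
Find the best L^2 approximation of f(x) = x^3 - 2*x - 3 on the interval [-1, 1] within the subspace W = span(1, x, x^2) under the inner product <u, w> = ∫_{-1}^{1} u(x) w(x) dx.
g(x) = -7*x/5 - 3

The best approximation g ∈ W is the orthogonal projection of f onto W. Writing g = a_0 + a_1 x + a_2 x^2, the coefficients solve the normal equations G · a = b where
  G_{ij} = <φ_i, φ_j> and b_i = <f, φ_i>, with φ_0 = 1, φ_1 = x, φ_2 = x^2.
G =
  [2, 0, 2/3]
  [0, 2/3, 0]
  [2/3, 0, 2/5],
b = (-6, -14/15, -2).
Solving gives a_0 = -3, a_1 = -7/5, a_2 = 0, so
  g(x) = -7*x/5 - 3.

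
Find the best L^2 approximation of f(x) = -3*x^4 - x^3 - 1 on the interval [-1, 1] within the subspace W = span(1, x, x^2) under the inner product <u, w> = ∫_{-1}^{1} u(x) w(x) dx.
g(x) = -18*x^2/7 - 3*x/5 - 26/35

The best approximation g ∈ W is the orthogonal projection of f onto W. Writing g = a_0 + a_1 x + a_2 x^2, the coefficients solve the normal equations G · a = b where
  G_{ij} = <φ_i, φ_j> and b_i = <f, φ_i>, with φ_0 = 1, φ_1 = x, φ_2 = x^2.
G =
  [2, 0, 2/3]
  [0, 2/3, 0]
  [2/3, 0, 2/5],
b = (-16/5, -2/5, -32/21).
Solving gives a_0 = -26/35, a_1 = -3/5, a_2 = -18/7, so
  g(x) = -18*x^2/7 - 3*x/5 - 26/35.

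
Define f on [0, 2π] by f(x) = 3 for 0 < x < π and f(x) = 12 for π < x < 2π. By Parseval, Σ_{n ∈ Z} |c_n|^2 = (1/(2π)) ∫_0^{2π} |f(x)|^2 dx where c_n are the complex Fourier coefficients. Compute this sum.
Σ |c_n|^2 = 153/2

Parseval equates the L^2 energy of f (normalised by 1/(2π)) with the ℓ^2 sum of its Fourier coefficients: (1/(2π)) ∫_0^{2π} |f|^2 = Σ |c_n|^2.
Compute the left side: (1/(2π)) [∫_0^π 3^2 dx + ∫_π^{2π} 12^2 dx] = (1/(2π)) · (9π + 144π) = (9 + 144)/2 = 153/2.
So Σ_{n ∈ Z} |c_n|^2 = 153/2.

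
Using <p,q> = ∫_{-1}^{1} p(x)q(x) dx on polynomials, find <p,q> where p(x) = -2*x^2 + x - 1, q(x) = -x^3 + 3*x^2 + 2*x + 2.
<p,q> = -152/15

Expand the product: p(x)·q(x) = 2*x^5 - 7*x^4 - 5*x^2 - 2.
∫_{-1}^{1} of each monomial x^k gives [2/(k+1) if k even, 0 if k odd]. Integrating term-by-term (or equivalently evaluating the antiderivative F(x) = x^6/3 - 7*x^5/5 - 5*x^3/3 - 2*x at the endpoints):
  F(1) − F(−1) = -71/15 − (27/5) = -152/15.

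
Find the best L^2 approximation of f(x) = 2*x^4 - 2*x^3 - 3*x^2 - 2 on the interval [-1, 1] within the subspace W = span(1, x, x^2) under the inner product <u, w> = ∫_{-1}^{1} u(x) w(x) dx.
g(x) = -9*x^2/7 - 6*x/5 - 76/35

The best approximation g ∈ W is the orthogonal projection of f onto W. Writing g = a_0 + a_1 x + a_2 x^2, the coefficients solve the normal equations G · a = b where
  G_{ij} = <φ_i, φ_j> and b_i = <f, φ_i>, with φ_0 = 1, φ_1 = x, φ_2 = x^2.
G =
  [2, 0, 2/3]
  [0, 2/3, 0]
  [2/3, 0, 2/5],
b = (-26/5, -4/5, -206/105).
Solving gives a_0 = -76/35, a_1 = -6/5, a_2 = -9/7, so
  g(x) = -9*x^2/7 - 6*x/5 - 76/35.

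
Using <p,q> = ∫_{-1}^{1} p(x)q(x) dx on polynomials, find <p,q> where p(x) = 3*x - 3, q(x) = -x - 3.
<p,q> = 16

Expand the product: p(x)·q(x) = -3*x^2 - 6*x + 9.
∫_{-1}^{1} of each monomial x^k gives [2/(k+1) if k even, 0 if k odd]. Integrating term-by-term (or equivalently evaluating the antiderivative F(x) = -x^3 - 3*x^2 + 9*x at the endpoints):
  F(1) − F(−1) = 5 − (-11) = 16.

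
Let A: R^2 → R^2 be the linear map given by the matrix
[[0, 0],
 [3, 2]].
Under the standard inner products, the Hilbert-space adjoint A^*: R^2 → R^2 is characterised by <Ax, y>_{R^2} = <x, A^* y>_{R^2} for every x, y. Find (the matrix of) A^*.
A^* = A^T =
[[0, 3],
 [0, 2]]

For real matrices with standard dot products, the defining identity <Ax, y> = <x, A^* y> gives (Ax)^T y = x^T (A^*) y, i.e. x^T A^T y = x^T (A^*) y. Since this holds for all x, y, we must have A^* = A^T. Therefore
A^* =
[[0, 3],
 [0, 2]].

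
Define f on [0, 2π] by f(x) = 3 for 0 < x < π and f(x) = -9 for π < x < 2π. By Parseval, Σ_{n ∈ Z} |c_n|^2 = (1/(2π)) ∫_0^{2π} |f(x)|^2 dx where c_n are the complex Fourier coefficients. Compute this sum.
Σ |c_n|^2 = 45

Parseval equates the L^2 energy of f (normalised by 1/(2π)) with the ℓ^2 sum of its Fourier coefficients: (1/(2π)) ∫_0^{2π} |f|^2 = Σ |c_n|^2.
Compute the left side: (1/(2π)) [∫_0^π 3^2 dx + ∫_π^{2π} (-9)^2 dx] = (1/(2π)) · (9π + 81π) = (9 + 81)/2 = 45.
So Σ_{n ∈ Z} |c_n|^2 = 45.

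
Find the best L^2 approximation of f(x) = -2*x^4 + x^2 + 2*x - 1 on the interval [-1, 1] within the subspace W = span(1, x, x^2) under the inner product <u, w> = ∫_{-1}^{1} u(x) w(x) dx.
g(x) = -5*x^2/7 + 2*x - 29/35

The best approximation g ∈ W is the orthogonal projection of f onto W. Writing g = a_0 + a_1 x + a_2 x^2, the coefficients solve the normal equations G · a = b where
  G_{ij} = <φ_i, φ_j> and b_i = <f, φ_i>, with φ_0 = 1, φ_1 = x, φ_2 = x^2.
G =
  [2, 0, 2/3]
  [0, 2/3, 0]
  [2/3, 0, 2/5],
b = (-32/15, 4/3, -88/105).
Solving gives a_0 = -29/35, a_1 = 2, a_2 = -5/7, so
  g(x) = -5*x^2/7 + 2*x - 29/35.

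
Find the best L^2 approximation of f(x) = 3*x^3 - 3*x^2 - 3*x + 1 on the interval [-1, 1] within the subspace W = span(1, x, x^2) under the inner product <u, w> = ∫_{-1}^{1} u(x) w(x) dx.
g(x) = -3*x^2 - 6*x/5 + 1

The best approximation g ∈ W is the orthogonal projection of f onto W. Writing g = a_0 + a_1 x + a_2 x^2, the coefficients solve the normal equations G · a = b where
  G_{ij} = <φ_i, φ_j> and b_i = <f, φ_i>, with φ_0 = 1, φ_1 = x, φ_2 = x^2.
G =
  [2, 0, 2/3]
  [0, 2/3, 0]
  [2/3, 0, 2/5],
b = (0, -4/5, -8/15).
Solving gives a_0 = 1, a_1 = -6/5, a_2 = -3, so
  g(x) = -3*x^2 - 6*x/5 + 1.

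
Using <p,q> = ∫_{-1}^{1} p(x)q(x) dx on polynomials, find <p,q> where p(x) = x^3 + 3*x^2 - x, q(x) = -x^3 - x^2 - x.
<p,q> = -86/105

Expand the product: p(x)·q(x) = -x^6 - 4*x^5 - 3*x^4 - 2*x^3 + x^2.
∫_{-1}^{1} of each monomial x^k gives [2/(k+1) if k even, 0 if k odd]. Integrating term-by-term (or equivalently evaluating the antiderivative F(x) = -x^7/7 - 2*x^6/3 - 3*x^5/5 - x^4/2 + x^3/3 at the endpoints):
  F(1) − F(−1) = -331/210 − (-53/70) = -86/105.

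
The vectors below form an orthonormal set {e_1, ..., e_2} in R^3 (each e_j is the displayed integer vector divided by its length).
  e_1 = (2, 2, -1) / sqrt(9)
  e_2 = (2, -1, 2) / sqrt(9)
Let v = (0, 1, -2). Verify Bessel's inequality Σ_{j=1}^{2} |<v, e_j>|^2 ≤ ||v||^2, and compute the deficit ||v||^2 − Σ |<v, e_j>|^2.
Σ |<v, e_j>|^2 = 41/9; ||v||^2 = 5; deficit = 4/9

Write each e_j = u_j / sqrt(<u_j, u_j>) where u_j is the displayed integer vector. Then <v, e_j> = <v, u_j> / sqrt(<u_j, u_j>), so |<v, e_j>|^2 = <v, u_j>^2 / <u_j, u_j>.
Coefficients: <v, e_1> = 4/sqrt(9), <v, e_2> = -5/sqrt(9).
Square and sum: Σ |<v, e_j>|^2 = 41/9.
Compute ||v||^2 = v·v = 5.
Deficit = 5 − 41/9 = 4/9 ≥ 0, confirming Bessel's inequality. (The deficit equals ||v − Σ <v,e_j> e_j||^2, the squared distance from v to span{e_j}.)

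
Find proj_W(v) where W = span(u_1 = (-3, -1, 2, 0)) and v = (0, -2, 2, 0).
proj_W(v) = (-9/7, -3/7, 6/7, 0)

Set up U = [u_1 | ... | u_1] ∈ R^(4×1). The projector onto W = col(U) is P = U (U^T U)^(-1) U^T.
Compute U^T U =
  [14],
and U^T v = (6).
Solve U^T U · c = U^T v for the coefficients: c = (3/7). The projection is proj_W(v) = U c.
Check: (v - proj_W(v)) · u_1 = 0  (should be 0).
Result: proj_W(v) = (-9/7, -3/7, 6/7, 0).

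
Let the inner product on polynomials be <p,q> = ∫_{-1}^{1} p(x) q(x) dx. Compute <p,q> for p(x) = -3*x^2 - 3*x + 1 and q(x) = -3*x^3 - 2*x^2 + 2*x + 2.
<p,q> = 2/3

Expand the product: p(x)·q(x) = 9*x^5 + 15*x^4 - 3*x^3 - 14*x^2 - 4*x + 2.
∫_{-1}^{1} of each monomial x^k gives [2/(k+1) if k even, 0 if k odd]. Integrating term-by-term (or equivalently evaluating the antiderivative F(x) = 3*x^6/2 + 3*x^5 - 3*x^4/4 - 14*x^3/3 - 2*x^2 + 2*x at the endpoints):
  F(1) − F(−1) = -11/12 − (-19/12) = 2/3.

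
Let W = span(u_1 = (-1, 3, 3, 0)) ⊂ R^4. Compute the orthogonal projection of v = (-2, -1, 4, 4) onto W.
proj_W(v) = (-11/19, 33/19, 33/19, 0)

Set up U = [u_1 | ... | u_1] ∈ R^(4×1). The projector onto W = col(U) is P = U (U^T U)^(-1) U^T.
Compute U^T U =
  [19],
and U^T v = (11).
Solve U^T U · c = U^T v for the coefficients: c = (11/19). The projection is proj_W(v) = U c.
Check: (v - proj_W(v)) · u_1 = 0  (should be 0).
Result: proj_W(v) = (-11/19, 33/19, 33/19, 0).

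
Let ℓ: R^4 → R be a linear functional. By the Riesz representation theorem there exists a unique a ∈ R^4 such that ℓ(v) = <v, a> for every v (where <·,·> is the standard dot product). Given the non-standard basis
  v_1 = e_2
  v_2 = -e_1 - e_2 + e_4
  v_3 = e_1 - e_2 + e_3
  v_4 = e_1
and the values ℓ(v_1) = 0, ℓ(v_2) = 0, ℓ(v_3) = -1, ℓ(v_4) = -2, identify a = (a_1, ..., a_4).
a = (-2, 0, 1, -2)

Write a = (a_1, ..., a_4) in the standard basis. For each basis vector v_i, ℓ(v_i) = <v_i, a> is a linear equation in the a_j's. Collect the n equations into a matrix system V a = ℓ, where row i of V is v_i (expressed in the standard basis). Since V is invertible (lower-triangular with 1s on the diagonal, up to permutation), solve by back-substitution:
  V =
[[0, 1, 0, 0],
 [-1, -1, 0, 1],
 [1, -1, 1, 0],
 [1, 0, 0, 0]]
  V a = (0, 0, -1, -2)
Solving gives a = (-2, 0, 1, -2).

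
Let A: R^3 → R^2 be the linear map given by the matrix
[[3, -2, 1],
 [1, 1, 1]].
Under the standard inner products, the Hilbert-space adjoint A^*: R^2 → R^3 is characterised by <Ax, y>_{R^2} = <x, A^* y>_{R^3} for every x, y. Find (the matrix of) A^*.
A^* = A^T =
[[3, 1],
 [-2, 1],
 [1, 1]]

For real matrices with standard dot products, the defining identity <Ax, y> = <x, A^* y> gives (Ax)^T y = x^T (A^*) y, i.e. x^T A^T y = x^T (A^*) y. Since this holds for all x, y, we must have A^* = A^T. Therefore
A^* =
[[3, 1],
 [-2, 1],
 [1, 1]].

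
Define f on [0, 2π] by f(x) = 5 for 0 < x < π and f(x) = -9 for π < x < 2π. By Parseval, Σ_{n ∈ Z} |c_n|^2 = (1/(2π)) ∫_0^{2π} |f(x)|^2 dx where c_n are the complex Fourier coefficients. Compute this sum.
Σ |c_n|^2 = 53

Parseval equates the L^2 energy of f (normalised by 1/(2π)) with the ℓ^2 sum of its Fourier coefficients: (1/(2π)) ∫_0^{2π} |f|^2 = Σ |c_n|^2.
Compute the left side: (1/(2π)) [∫_0^π 5^2 dx + ∫_π^{2π} (-9)^2 dx] = (1/(2π)) · (25π + 81π) = (25 + 81)/2 = 53.
So Σ_{n ∈ Z} |c_n|^2 = 53.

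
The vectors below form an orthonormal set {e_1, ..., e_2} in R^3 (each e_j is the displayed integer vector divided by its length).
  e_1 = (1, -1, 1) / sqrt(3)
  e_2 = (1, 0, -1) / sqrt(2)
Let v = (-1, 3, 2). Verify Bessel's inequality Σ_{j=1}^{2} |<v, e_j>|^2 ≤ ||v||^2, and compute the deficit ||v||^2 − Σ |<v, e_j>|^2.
Σ |<v, e_j>|^2 = 35/6; ||v||^2 = 14; deficit = 49/6

Write each e_j = u_j / sqrt(<u_j, u_j>) where u_j is the displayed integer vector. Then <v, e_j> = <v, u_j> / sqrt(<u_j, u_j>), so |<v, e_j>|^2 = <v, u_j>^2 / <u_j, u_j>.
Coefficients: <v, e_1> = -2/sqrt(3), <v, e_2> = -3/sqrt(2).
Square and sum: Σ |<v, e_j>|^2 = 35/6.
Compute ||v||^2 = v·v = 14.
Deficit = 14 − 35/6 = 49/6 ≥ 0, confirming Bessel's inequality. (The deficit equals ||v − Σ <v,e_j> e_j||^2, the squared distance from v to span{e_j}.)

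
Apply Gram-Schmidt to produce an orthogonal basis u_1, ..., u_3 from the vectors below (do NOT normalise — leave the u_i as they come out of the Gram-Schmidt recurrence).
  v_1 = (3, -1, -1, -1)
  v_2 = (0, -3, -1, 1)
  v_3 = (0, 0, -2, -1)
Orthogonal basis:
  u_1 = (3, -1, -1, -1)
  u_2 = (-3/4, -11/4, -3/4, 5/4)
  u_3 = (-30/41, 13/41, -71/41, -32/41)

Apply the Gram-Schmidt recurrence
  u_1 = v_1
  u_i = v_i − Σ_{j<i} ((v_i · u_j) / (u_j · u_j)) · u_j.

Step by step this gives:
  u_1 = (3, -1, -1, -1)
  u_2 = (-3/4, -11/4, -3/4, 5/4)
  u_3 = (-30/41, 13/41, -71/41, -32/41)

Orthogonality check:
  u_2 · u_1 = 0 (should be 0)
  u_3 · u_1 = 0 (should be 0)
  u_3 · u_2 = 0 (should be 0)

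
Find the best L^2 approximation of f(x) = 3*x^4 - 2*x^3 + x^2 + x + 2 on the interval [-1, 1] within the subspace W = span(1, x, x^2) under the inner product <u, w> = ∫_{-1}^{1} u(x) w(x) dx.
g(x) = 25*x^2/7 - x/5 + 61/35

The best approximation g ∈ W is the orthogonal projection of f onto W. Writing g = a_0 + a_1 x + a_2 x^2, the coefficients solve the normal equations G · a = b where
  G_{ij} = <φ_i, φ_j> and b_i = <f, φ_i>, with φ_0 = 1, φ_1 = x, φ_2 = x^2.
G =
  [2, 0, 2/3]
  [0, 2/3, 0]
  [2/3, 0, 2/5],
b = (88/15, -2/15, 272/105).
Solving gives a_0 = 61/35, a_1 = -1/5, a_2 = 25/7, so
  g(x) = 25*x^2/7 - x/5 + 61/35.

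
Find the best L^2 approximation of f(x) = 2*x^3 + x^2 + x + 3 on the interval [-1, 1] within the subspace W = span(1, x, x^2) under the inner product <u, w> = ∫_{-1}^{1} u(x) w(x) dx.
g(x) = x^2 + 11*x/5 + 3

The best approximation g ∈ W is the orthogonal projection of f onto W. Writing g = a_0 + a_1 x + a_2 x^2, the coefficients solve the normal equations G · a = b where
  G_{ij} = <φ_i, φ_j> and b_i = <f, φ_i>, with φ_0 = 1, φ_1 = x, φ_2 = x^2.
G =
  [2, 0, 2/3]
  [0, 2/3, 0]
  [2/3, 0, 2/5],
b = (20/3, 22/15, 12/5).
Solving gives a_0 = 3, a_1 = 11/5, a_2 = 1, so
  g(x) = x^2 + 11*x/5 + 3.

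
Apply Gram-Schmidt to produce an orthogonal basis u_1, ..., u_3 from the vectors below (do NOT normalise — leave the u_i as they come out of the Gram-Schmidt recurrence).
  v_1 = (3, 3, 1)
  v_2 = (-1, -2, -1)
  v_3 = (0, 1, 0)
Orthogonal basis:
  u_1 = (3, 3, 1)
  u_2 = (11/19, -8/19, -9/19)
  u_3 = (-1/7, 2/7, -3/7)

Apply the Gram-Schmidt recurrence
  u_1 = v_1
  u_i = v_i − Σ_{j<i} ((v_i · u_j) / (u_j · u_j)) · u_j.

Step by step this gives:
  u_1 = (3, 3, 1)
  u_2 = (11/19, -8/19, -9/19)
  u_3 = (-1/7, 2/7, -3/7)

Orthogonality check:
  u_2 · u_1 = 0 (should be 0)
  u_3 · u_1 = 0 (should be 0)
  u_3 · u_2 = 0 (should be 0)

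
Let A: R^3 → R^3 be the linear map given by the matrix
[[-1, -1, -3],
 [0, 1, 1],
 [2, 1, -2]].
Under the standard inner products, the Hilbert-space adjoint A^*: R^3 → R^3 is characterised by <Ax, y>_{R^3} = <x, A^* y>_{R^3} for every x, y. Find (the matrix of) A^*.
A^* = A^T =
[[-1, 0, 2],
 [-1, 1, 1],
 [-3, 1, -2]]

For real matrices with standard dot products, the defining identity <Ax, y> = <x, A^* y> gives (Ax)^T y = x^T (A^*) y, i.e. x^T A^T y = x^T (A^*) y. Since this holds for all x, y, we must have A^* = A^T. Therefore
A^* =
[[-1, 0, 2],
 [-1, 1, 1],
 [-3, 1, -2]].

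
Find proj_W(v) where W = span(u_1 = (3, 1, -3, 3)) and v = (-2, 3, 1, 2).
proj_W(v) = (0, 0, 0, 0)

Set up U = [u_1 | ... | u_1] ∈ R^(4×1). The projector onto W = col(U) is P = U (U^T U)^(-1) U^T.
Compute U^T U =
  [28],
and U^T v = (0).
Solve U^T U · c = U^T v for the coefficients: c = (0). The projection is proj_W(v) = U c.
Check: (v - proj_W(v)) · u_1 = 0  (should be 0).
Result: proj_W(v) = (0, 0, 0, 0).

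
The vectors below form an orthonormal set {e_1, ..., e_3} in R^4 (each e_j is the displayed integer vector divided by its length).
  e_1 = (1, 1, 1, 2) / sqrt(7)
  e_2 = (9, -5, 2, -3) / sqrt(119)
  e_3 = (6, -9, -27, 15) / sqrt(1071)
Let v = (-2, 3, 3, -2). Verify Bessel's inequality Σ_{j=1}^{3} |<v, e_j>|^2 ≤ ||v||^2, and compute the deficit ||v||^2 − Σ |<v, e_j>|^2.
Σ |<v, e_j>|^2 = 173/7; ||v||^2 = 26; deficit = 9/7

Write each e_j = u_j / sqrt(<u_j, u_j>) where u_j is the displayed integer vector. Then <v, e_j> = <v, u_j> / sqrt(<u_j, u_j>), so |<v, e_j>|^2 = <v, u_j>^2 / <u_j, u_j>.
Coefficients: <v, e_1> = 0/sqrt(7), <v, e_2> = -21/sqrt(119), <v, e_3> = -150/sqrt(1071).
Square and sum: Σ |<v, e_j>|^2 = 173/7.
Compute ||v||^2 = v·v = 26.
Deficit = 26 − 173/7 = 9/7 ≥ 0, confirming Bessel's inequality. (The deficit equals ||v − Σ <v,e_j> e_j||^2, the squared distance from v to span{e_j}.)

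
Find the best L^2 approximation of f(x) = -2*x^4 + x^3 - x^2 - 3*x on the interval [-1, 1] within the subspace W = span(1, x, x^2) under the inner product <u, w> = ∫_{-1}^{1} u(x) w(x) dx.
g(x) = -19*x^2/7 - 12*x/5 + 6/35

The best approximation g ∈ W is the orthogonal projection of f onto W. Writing g = a_0 + a_1 x + a_2 x^2, the coefficients solve the normal equations G · a = b where
  G_{ij} = <φ_i, φ_j> and b_i = <f, φ_i>, with φ_0 = 1, φ_1 = x, φ_2 = x^2.
G =
  [2, 0, 2/3]
  [0, 2/3, 0]
  [2/3, 0, 2/5],
b = (-22/15, -8/5, -34/35).
Solving gives a_0 = 6/35, a_1 = -12/5, a_2 = -19/7, so
  g(x) = -19*x^2/7 - 12*x/5 + 6/35.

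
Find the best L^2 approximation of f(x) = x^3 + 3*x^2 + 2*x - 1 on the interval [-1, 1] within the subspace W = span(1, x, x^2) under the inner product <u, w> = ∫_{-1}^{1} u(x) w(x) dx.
g(x) = 3*x^2 + 13*x/5 - 1

The best approximation g ∈ W is the orthogonal projection of f onto W. Writing g = a_0 + a_1 x + a_2 x^2, the coefficients solve the normal equations G · a = b where
  G_{ij} = <φ_i, φ_j> and b_i = <f, φ_i>, with φ_0 = 1, φ_1 = x, φ_2 = x^2.
G =
  [2, 0, 2/3]
  [0, 2/3, 0]
  [2/3, 0, 2/5],
b = (0, 26/15, 8/15).
Solving gives a_0 = -1, a_1 = 13/5, a_2 = 3, so
  g(x) = 3*x^2 + 13*x/5 - 1.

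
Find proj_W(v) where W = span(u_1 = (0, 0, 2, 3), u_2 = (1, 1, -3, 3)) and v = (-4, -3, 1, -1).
proj_W(v) = (-166/251, -166/251, 536/251, -441/251)

Set up U = [u_1 | ... | u_2] ∈ R^(4×2). The projector onto W = col(U) is P = U (U^T U)^(-1) U^T.
Compute U^T U =
  [13, 3]
  [3, 20],
and U^T v = (-1, -13).
Solve U^T U · c = U^T v for the coefficients: c = (19/251, -166/251). The projection is proj_W(v) = U c.
Check: (v - proj_W(v)) · u_1 = 0  (should be 0).
Check: (v - proj_W(v)) · u_2 = 0  (should be 0).
Result: proj_W(v) = (-166/251, -166/251, 536/251, -441/251).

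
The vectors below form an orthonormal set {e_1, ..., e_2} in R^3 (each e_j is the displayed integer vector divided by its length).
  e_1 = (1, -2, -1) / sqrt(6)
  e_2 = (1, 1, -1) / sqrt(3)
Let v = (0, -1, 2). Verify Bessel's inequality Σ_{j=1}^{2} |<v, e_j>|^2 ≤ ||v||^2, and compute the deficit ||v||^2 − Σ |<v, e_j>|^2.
Σ |<v, e_j>|^2 = 3; ||v||^2 = 5; deficit = 2

Write each e_j = u_j / sqrt(<u_j, u_j>) where u_j is the displayed integer vector. Then <v, e_j> = <v, u_j> / sqrt(<u_j, u_j>), so |<v, e_j>|^2 = <v, u_j>^2 / <u_j, u_j>.
Coefficients: <v, e_1> = 0/sqrt(6), <v, e_2> = -3/sqrt(3).
Square and sum: Σ |<v, e_j>|^2 = 3.
Compute ||v||^2 = v·v = 5.
Deficit = 5 − 3 = 2 ≥ 0, confirming Bessel's inequality. (The deficit equals ||v − Σ <v,e_j> e_j||^2, the squared distance from v to span{e_j}.)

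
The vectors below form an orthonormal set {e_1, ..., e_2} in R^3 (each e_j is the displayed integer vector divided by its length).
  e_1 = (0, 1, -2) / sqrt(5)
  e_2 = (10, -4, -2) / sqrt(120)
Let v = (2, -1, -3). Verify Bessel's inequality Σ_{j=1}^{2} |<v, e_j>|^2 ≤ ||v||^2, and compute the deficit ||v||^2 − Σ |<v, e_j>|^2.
Σ |<v, e_j>|^2 = 25/2; ||v||^2 = 14; deficit = 3/2

Write each e_j = u_j / sqrt(<u_j, u_j>) where u_j is the displayed integer vector. Then <v, e_j> = <v, u_j> / sqrt(<u_j, u_j>), so |<v, e_j>|^2 = <v, u_j>^2 / <u_j, u_j>.
Coefficients: <v, e_1> = 5/sqrt(5), <v, e_2> = 30/sqrt(120).
Square and sum: Σ |<v, e_j>|^2 = 25/2.
Compute ||v||^2 = v·v = 14.
Deficit = 14 − 25/2 = 3/2 ≥ 0, confirming Bessel's inequality. (The deficit equals ||v − Σ <v,e_j> e_j||^2, the squared distance from v to span{e_j}.)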